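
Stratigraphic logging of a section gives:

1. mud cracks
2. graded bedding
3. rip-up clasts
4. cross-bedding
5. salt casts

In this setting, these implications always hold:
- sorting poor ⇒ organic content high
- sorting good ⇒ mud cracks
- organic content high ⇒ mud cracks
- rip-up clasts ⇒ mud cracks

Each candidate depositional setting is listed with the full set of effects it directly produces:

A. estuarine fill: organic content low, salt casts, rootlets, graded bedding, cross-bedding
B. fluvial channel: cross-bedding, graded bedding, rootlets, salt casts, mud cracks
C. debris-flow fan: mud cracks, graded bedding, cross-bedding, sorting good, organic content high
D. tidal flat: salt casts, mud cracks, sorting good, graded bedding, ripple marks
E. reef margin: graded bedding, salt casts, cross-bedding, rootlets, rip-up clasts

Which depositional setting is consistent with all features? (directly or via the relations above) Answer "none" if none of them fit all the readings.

E

Checking each candidate against the observations:
(A) estuarine fill — does not account for mud cracks, rip-up clasts
(B) fluvial channel — mud cracks +; graded bedding +; rip-up clasts -; cross-bedding +; salt casts +
(C) debris-flow fan — does not account for rip-up clasts, salt casts
(D) tidal flat — mud cracks +; graded bedding +; rip-up clasts -; cross-bedding -; salt casts +
(E) reef margin — accounts for every observation (mud cracks through rip-up clasts → mud cracks)
(E) alone accounts for all the evidence.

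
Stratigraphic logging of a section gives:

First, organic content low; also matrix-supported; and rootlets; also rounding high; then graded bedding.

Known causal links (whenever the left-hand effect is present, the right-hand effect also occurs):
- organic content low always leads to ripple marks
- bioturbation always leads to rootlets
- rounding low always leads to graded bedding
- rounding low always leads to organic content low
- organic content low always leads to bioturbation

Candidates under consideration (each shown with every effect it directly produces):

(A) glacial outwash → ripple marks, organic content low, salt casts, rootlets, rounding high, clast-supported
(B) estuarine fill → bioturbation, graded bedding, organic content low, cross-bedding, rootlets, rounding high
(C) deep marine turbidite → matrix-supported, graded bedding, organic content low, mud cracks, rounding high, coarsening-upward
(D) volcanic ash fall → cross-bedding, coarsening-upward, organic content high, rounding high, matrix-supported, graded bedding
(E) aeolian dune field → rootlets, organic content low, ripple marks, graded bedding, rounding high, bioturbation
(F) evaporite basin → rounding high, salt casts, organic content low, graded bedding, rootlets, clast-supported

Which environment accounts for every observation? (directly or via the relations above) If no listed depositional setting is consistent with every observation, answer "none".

Checking each candidate against the observations:
(A) glacial outwash — fails on matrix-supported, graded bedding (predicts clast-supported, not matrix-supported)
(B) estuarine fill — does not account for matrix-supported
(C) deep marine turbidite — accounts for every observation (rootlets through organic content low → bioturbation → rootlets)
(D) volcanic ash fall — organic content low -; matrix-supported +; rootlets -; rounding high +; graded bedding +
(E) aeolian dune field — organic content low +; matrix-supported -; rootlets +; rounding high +; graded bedding +
(F) evaporite basin — fails on matrix-supported (predicts clast-supported, not matrix-supported)
(C) is the only candidate with no mismatches.

C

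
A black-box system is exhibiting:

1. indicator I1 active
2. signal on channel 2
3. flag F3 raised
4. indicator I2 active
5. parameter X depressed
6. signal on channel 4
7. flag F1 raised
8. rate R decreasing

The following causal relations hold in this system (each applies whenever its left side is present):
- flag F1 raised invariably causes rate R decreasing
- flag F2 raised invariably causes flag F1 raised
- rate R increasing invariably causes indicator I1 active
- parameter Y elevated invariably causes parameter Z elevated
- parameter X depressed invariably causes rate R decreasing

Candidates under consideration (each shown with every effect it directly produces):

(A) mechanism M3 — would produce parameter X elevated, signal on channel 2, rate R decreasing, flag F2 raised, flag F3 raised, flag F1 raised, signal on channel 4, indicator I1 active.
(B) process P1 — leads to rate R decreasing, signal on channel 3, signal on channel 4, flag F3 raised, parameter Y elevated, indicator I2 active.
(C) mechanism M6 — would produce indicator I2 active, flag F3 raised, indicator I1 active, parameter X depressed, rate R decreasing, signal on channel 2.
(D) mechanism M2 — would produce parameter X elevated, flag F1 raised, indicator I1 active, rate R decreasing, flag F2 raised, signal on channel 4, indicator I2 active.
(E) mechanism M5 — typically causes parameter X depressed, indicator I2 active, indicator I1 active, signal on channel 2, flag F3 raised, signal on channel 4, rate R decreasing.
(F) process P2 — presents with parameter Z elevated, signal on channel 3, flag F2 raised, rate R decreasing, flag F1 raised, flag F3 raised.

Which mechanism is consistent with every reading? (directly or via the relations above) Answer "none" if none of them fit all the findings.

none

Per-candidate check:
(A) mechanism M3 — fails on indicator I2 active, parameter X depressed (predicts parameter X elevated, not parameter X depressed)
(B) process P1 — indicator I1 active miss; signal on channel 2 miss; flag F3 raised match; indicator I2 active match; parameter X depressed miss; signal on channel 4 match; flag F1 raised miss; rate R decreasing match
(C) mechanism M6 — indicator I1 active match; signal on channel 2 match; flag F3 raised match; indicator I2 active match; parameter X depressed match; signal on channel 4 miss; flag F1 raised miss; rate R decreasing match
(D) mechanism M2 — fails on signal on channel 2, flag F3 raised, parameter X depressed (predicts parameter X elevated, not parameter X depressed)
(E) mechanism M5 — does not account for flag F1 raised
(F) process P2 — does not account for indicator I1 active, signal on channel 2, indicator I2 active, parameter X depressed, signal on channel 4
Every candidate fails on at least one observation.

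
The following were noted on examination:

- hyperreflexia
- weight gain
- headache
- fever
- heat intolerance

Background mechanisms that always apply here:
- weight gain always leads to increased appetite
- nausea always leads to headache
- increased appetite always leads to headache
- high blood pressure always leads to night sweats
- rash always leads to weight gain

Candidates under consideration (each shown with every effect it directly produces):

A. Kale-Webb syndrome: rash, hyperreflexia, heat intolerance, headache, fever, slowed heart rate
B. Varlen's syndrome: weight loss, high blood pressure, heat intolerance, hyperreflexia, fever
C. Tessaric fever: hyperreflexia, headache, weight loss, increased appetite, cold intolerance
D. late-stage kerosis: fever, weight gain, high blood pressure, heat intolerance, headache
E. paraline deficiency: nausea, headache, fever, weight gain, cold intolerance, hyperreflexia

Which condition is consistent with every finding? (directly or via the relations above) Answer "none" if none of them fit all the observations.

A

For each candidate, compare predicted effects to what was observed:
(A) Kale-Webb syndrome — hyperreflexia +; weight gain + (by rash → weight gain); headache +; fever +; heat intolerance +
(B) Varlen's syndrome — hyperreflexia +; weight gain -; headache -; fever +; heat intolerance +
(C) Tessaric fever — fails on weight gain, fever, heat intolerance (predicts weight loss, not weight gain; predicts cold intolerance, not heat intolerance)
(D) late-stage kerosis — does not account for hyperreflexia
(E) paraline deficiency — hyperreflexia +; weight gain +; headache +; fever +; heat intolerance -
Only (A) is consistent with every observation.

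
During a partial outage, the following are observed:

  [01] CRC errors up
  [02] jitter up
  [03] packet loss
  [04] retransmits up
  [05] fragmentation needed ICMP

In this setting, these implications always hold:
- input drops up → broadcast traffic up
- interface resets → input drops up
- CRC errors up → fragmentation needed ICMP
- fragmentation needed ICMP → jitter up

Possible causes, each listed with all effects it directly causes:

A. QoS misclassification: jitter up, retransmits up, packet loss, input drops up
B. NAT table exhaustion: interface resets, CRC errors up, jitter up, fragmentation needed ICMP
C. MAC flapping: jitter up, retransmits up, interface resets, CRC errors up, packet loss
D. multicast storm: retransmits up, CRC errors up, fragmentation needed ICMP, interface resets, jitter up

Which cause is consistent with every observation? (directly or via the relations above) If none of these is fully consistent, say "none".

C

Checking each candidate against the observations:
(A) QoS misclassification — CRC errors up -; jitter up +; packet loss +; retransmits up +; fragmentation needed ICMP -
(B) NAT table exhaustion — does not account for packet loss, retransmits up
(C) MAC flapping — CRC errors up +; jitter up +; packet loss +; retransmits up +; fragmentation needed ICMP + (via CRC errors up → fragmentation needed ICMP)
(D) multicast storm — does not account for packet loss
Only (C) is consistent with every observation.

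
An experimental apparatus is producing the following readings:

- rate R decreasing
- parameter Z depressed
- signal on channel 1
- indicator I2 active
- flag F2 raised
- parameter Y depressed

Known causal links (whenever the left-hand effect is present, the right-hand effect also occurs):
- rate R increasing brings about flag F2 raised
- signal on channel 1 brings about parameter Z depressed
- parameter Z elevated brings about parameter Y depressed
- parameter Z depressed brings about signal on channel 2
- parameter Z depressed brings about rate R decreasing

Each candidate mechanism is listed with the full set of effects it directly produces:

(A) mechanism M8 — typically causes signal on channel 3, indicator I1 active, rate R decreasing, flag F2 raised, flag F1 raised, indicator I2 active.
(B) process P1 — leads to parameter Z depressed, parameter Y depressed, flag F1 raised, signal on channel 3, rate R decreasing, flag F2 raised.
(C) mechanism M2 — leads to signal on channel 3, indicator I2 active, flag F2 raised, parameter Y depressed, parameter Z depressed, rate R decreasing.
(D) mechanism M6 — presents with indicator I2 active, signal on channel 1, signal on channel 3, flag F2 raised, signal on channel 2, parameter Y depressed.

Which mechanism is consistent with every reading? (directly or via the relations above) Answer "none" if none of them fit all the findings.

Testing each hypothesis:
(A) mechanism M8 — does not account for parameter Z depressed, signal on channel 1, parameter Y depressed
(B) process P1 — does not account for signal on channel 1, indicator I2 active
(C) mechanism M2 — rate R decreasing yes; parameter Z depressed yes; signal on channel 1 NO; indicator I2 active yes; flag F2 raised yes; parameter Y depressed yes
(D) mechanism M6 — accounts for every observation (rate R decreasing through signal on channel 1 → parameter Z depressed → rate R decreasing)
(D) alone accounts for all the evidence.

D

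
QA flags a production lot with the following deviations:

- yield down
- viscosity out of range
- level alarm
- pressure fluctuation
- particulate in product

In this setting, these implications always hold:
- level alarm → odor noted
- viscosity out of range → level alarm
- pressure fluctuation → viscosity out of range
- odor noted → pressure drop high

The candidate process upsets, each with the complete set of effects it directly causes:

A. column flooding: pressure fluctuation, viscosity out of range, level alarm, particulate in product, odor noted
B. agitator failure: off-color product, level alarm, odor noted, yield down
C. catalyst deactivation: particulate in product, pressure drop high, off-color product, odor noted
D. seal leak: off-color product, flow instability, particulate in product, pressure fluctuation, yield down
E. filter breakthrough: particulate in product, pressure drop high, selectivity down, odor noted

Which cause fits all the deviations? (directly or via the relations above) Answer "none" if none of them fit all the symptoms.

D

For each candidate, compare predicted effects to what was observed:
(A) column flooding — yield down miss; viscosity out of range match; level alarm match; pressure fluctuation match; particulate in product match
(B) agitator failure — yield down match; viscosity out of range miss; level alarm match; pressure fluctuation miss; particulate in product miss
(C) catalyst deactivation — does not account for yield down, viscosity out of range, level alarm, pressure fluctuation
(D) seal leak — accounts for every observation (viscosity out of range through pressure fluctuation → viscosity out of range)
(E) filter breakthrough — yield down miss; viscosity out of range miss; level alarm miss; pressure fluctuation miss; particulate in product match
(D) alone accounts for all the evidence.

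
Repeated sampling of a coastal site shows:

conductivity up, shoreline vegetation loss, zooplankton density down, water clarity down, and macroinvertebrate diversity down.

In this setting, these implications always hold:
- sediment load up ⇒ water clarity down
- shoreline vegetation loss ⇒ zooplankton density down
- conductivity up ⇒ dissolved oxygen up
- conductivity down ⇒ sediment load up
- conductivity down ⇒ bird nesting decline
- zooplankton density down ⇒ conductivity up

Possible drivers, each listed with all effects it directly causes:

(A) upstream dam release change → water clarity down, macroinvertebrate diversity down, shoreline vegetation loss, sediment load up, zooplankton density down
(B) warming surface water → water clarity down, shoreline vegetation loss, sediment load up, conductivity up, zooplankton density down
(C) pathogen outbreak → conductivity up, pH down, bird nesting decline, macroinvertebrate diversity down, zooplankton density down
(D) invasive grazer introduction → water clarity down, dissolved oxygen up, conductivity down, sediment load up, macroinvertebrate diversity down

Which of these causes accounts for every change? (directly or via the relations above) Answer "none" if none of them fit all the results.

A

Per-candidate check:
(A) upstream dam release change — conductivity up ✓ (by zooplankton density down → conductivity up); shoreline vegetation loss ✓; zooplankton density down ✓; water clarity down ✓; macroinvertebrate diversity down ✓
(B) warming surface water — conductivity up ✓; shoreline vegetation loss ✓; zooplankton density down ✓; water clarity down ✓; macroinvertebrate diversity down ✗
(C) pathogen outbreak — does not account for shoreline vegetation loss, water clarity down
(D) invasive grazer introduction — conductivity up ✗; shoreline vegetation loss ✗; zooplankton density down ✗; water clarity down ✓; macroinvertebrate diversity down ✓
Only (A) is consistent with every observation.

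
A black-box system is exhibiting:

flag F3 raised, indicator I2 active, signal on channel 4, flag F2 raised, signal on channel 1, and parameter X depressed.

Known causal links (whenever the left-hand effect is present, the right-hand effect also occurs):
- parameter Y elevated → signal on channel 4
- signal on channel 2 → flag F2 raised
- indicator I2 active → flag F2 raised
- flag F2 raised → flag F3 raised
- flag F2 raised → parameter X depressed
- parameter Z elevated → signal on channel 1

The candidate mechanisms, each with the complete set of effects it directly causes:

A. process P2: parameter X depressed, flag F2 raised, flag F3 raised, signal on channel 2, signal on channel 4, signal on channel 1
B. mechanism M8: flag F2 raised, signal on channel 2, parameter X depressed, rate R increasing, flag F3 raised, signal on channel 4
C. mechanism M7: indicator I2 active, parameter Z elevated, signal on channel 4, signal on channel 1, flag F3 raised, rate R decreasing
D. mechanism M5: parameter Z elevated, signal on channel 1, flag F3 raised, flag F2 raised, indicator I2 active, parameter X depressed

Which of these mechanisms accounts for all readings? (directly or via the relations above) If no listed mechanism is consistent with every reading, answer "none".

C

Testing each hypothesis:
(A) process P2 — flag F3 raised +; indicator I2 active -; signal on channel 4 +; flag F2 raised +; signal on channel 1 +; parameter X depressed +
(B) mechanism M8 — flag F3 raised +; indicator I2 active -; signal on channel 4 +; flag F2 raised +; signal on channel 1 -; parameter X depressed +
(C) mechanism M7 — flag F3 raised +; indicator I2 active +; signal on channel 4 +; flag F2 raised + (by indicator I2 active → flag F2 raised); signal on channel 1 +; parameter X depressed + (by indicator I2 active → flag F2 raised → parameter X depressed)
(D) mechanism M5 — flag F3 raised +; indicator I2 active +; signal on channel 4 -; flag F2 raised +; signal on channel 1 +; parameter X depressed +
Only (C) is consistent with every observation.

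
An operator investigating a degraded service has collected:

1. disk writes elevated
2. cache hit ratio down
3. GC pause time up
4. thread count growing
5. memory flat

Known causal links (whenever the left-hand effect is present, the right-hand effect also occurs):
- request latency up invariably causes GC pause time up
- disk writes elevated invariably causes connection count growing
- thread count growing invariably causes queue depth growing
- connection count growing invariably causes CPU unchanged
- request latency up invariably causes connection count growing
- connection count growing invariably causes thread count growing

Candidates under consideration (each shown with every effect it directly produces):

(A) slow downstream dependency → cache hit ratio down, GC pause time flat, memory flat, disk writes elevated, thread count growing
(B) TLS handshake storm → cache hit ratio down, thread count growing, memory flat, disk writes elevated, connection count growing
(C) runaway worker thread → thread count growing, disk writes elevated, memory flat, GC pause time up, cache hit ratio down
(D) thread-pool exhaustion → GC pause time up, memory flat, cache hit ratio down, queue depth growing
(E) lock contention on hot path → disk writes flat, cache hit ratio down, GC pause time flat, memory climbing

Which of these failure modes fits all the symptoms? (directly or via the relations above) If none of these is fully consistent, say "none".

C

Checking each candidate against the observations:
(A) slow downstream dependency — fails on GC pause time up (predicts GC pause time flat, not GC pause time up)
(B) TLS handshake storm — disk writes elevated +; cache hit ratio down +; GC pause time up -; thread count growing +; memory flat +
(C) runaway worker thread — disk writes elevated +; cache hit ratio down +; GC pause time up +; thread count growing +; memory flat +
(D) thread-pool exhaustion — does not account for disk writes elevated, thread count growing
(E) lock contention on hot path — disk writes elevated -; cache hit ratio down +; GC pause time up -; thread count growing -; memory flat -
Only (C) is consistent with every observation.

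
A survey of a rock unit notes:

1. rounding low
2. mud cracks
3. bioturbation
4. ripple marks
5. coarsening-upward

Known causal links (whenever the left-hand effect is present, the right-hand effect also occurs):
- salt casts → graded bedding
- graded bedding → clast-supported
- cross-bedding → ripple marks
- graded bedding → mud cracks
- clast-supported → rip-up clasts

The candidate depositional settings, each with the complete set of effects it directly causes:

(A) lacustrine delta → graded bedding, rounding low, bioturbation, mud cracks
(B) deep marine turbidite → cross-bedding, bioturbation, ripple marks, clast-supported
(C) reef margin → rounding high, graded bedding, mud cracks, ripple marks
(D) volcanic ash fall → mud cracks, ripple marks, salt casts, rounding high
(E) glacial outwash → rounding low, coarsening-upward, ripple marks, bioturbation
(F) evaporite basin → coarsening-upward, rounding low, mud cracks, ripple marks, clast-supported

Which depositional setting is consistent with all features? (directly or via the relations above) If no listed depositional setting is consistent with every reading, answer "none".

Per-candidate check:
(A) lacustrine delta — rounding low +; mud cracks +; bioturbation +; ripple marks -; coarsening-upward -
(B) deep marine turbidite — rounding low -; mud cracks -; bioturbation +; ripple marks +; coarsening-upward -
(C) reef margin — fails on rounding low, bioturbation, coarsening-upward (predicts rounding high, not rounding low)
(D) volcanic ash fall — fails on rounding low, bioturbation, coarsening-upward (predicts rounding high, not rounding low)
(E) glacial outwash — does not account for mud cracks
(F) evaporite basin — rounding low +; mud cracks +; bioturbation -; ripple marks +; coarsening-upward +
Every candidate fails on at least one observation.

none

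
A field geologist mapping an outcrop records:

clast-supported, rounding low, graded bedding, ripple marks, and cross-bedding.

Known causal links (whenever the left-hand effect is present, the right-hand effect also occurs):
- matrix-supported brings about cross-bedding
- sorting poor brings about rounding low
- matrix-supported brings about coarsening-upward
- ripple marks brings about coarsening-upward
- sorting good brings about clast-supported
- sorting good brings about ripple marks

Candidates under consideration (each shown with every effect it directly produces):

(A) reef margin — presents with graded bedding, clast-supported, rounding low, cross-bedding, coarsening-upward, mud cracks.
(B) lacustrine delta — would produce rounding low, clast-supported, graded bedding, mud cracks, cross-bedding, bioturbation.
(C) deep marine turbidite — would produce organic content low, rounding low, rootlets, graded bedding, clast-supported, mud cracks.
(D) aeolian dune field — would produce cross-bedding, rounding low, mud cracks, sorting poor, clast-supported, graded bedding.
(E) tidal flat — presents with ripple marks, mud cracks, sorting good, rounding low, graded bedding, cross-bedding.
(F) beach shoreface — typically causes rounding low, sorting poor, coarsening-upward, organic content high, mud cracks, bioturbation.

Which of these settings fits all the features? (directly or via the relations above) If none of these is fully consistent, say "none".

Per-candidate check:
(A) reef margin — clast-supported match; rounding low match; graded bedding match; ripple marks miss; cross-bedding match
(B) lacustrine delta — does not account for ripple marks
(C) deep marine turbidite — clast-supported match; rounding low match; graded bedding match; ripple marks miss; cross-bedding miss
(D) aeolian dune field — does not account for ripple marks
(E) tidal flat — clast-supported match (through sorting good → clast-supported); rounding low match; graded bedding match; ripple marks match; cross-bedding match
(F) beach shoreface — clast-supported miss; rounding low match; graded bedding miss; ripple marks miss; cross-bedding miss
(E) is the only candidate with no mismatches.

E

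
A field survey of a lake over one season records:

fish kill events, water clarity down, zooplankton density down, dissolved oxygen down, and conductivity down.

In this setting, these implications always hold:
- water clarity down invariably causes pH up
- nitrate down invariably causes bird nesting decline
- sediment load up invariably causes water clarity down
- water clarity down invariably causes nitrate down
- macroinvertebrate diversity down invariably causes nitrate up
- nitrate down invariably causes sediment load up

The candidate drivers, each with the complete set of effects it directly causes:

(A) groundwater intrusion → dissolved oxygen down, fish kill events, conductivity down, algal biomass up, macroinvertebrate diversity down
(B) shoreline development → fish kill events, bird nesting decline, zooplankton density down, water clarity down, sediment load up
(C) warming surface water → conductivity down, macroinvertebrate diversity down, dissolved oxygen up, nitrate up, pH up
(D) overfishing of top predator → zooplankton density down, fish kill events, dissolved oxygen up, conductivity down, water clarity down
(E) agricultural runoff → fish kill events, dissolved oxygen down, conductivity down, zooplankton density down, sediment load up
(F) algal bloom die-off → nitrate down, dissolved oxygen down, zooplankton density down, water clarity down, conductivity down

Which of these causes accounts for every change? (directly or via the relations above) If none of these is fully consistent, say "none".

E

For each candidate, compare predicted effects to what was observed:
(A) groundwater intrusion — does not account for water clarity down, zooplankton density down
(B) shoreline development — fish kill events ✓; water clarity down ✓; zooplankton density down ✓; dissolved oxygen down ✗; conductivity down ✗
(C) warming surface water — fish kill events ✗; water clarity down ✗; zooplankton density down ✗; dissolved oxygen down ✗; conductivity down ✓
(D) overfishing of top predator — fish kill events ✓; water clarity down ✓; zooplankton density down ✓; dissolved oxygen down ✗; conductivity down ✓
(E) agricultural runoff — accounts for every observation (water clarity down via sediment load up → water clarity down)
(F) algal bloom die-off — fish kill events ✗; water clarity down ✓; zooplankton density down ✓; dissolved oxygen down ✓; conductivity down ✓
(E) alone accounts for all the evidence.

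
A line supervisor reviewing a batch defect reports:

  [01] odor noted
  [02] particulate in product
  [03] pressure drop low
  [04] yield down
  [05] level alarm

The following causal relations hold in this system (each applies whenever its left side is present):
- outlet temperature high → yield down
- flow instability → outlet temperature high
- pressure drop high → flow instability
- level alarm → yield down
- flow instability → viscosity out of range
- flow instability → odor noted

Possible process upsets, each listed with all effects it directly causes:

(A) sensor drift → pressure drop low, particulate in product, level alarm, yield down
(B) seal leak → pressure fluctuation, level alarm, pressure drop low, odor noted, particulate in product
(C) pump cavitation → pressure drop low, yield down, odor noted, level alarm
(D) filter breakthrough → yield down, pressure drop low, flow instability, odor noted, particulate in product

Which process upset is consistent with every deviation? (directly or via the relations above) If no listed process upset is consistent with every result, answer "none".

Testing each hypothesis:
(A) sensor drift — does not account for odor noted
(B) seal leak — accounts for every observation (yield down through level alarm → yield down)
(C) pump cavitation — odor noted ✓; particulate in product ✗; pressure drop low ✓; yield down ✓; level alarm ✓
(D) filter breakthrough — odor noted ✓; particulate in product ✓; pressure drop low ✓; yield down ✓; level alarm ✗
(B) is the only candidate with no mismatches.

B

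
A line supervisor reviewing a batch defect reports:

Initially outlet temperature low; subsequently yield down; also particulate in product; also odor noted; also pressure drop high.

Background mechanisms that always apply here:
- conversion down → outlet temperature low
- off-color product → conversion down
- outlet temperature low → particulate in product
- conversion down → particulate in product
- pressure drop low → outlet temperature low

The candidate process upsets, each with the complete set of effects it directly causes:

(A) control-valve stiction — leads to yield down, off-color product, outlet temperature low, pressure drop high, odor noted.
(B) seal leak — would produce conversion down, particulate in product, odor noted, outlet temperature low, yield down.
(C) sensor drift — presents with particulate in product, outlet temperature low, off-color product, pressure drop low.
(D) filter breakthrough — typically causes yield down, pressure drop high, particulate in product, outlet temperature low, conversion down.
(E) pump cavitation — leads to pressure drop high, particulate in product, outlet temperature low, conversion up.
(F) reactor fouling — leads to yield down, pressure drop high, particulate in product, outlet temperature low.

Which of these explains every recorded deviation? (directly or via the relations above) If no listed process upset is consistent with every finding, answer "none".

Per-candidate check:
(A) control-valve stiction — accounts for every observation (particulate in product through outlet temperature low → particulate in product)
(B) seal leak — outlet temperature low yes; yield down yes; particulate in product yes; odor noted yes; pressure drop high NO
(C) sensor drift — fails on yield down, odor noted, pressure drop high (predicts pressure drop low, not pressure drop high)
(D) filter breakthrough — does not account for odor noted
(E) pump cavitation — does not account for yield down, odor noted
(F) reactor fouling — outlet temperature low yes; yield down yes; particulate in product yes; odor noted NO; pressure drop high yes
Only (A) is consistent with every observation.

A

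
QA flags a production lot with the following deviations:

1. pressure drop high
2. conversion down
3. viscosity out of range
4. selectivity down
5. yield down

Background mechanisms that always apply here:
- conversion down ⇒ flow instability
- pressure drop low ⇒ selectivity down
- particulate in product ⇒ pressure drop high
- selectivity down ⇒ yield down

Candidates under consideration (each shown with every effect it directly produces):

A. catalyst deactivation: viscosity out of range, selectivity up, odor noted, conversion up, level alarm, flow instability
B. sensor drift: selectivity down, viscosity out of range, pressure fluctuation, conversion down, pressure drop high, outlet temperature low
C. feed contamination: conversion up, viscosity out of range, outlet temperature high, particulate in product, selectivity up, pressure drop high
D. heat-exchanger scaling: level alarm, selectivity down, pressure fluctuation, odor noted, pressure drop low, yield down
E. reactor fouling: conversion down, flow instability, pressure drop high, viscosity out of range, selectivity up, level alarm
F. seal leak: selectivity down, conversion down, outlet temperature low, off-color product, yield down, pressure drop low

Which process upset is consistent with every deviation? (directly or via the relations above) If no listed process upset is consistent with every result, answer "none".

Checking each candidate against the observations:
(A) catalyst deactivation — fails on pressure drop high, conversion down, selectivity down, yield down (predicts conversion up, not conversion down; predicts selectivity up, not selectivity down)
(B) sensor drift — pressure drop high match; conversion down match; viscosity out of range match; selectivity down match; yield down match (through selectivity down → yield down)
(C) feed contamination — fails on conversion down, selectivity down, yield down (predicts conversion up, not conversion down; predicts selectivity up, not selectivity down)
(D) heat-exchanger scaling — fails on pressure drop high, conversion down, viscosity out of range (predicts pressure drop low, not pressure drop high)
(E) reactor fouling — fails on selectivity down, yield down (predicts selectivity up, not selectivity down)
(F) seal leak — pressure drop high miss; conversion down match; viscosity out of range miss; selectivity down match; yield down match
(B) is the only candidate with no mismatches.

B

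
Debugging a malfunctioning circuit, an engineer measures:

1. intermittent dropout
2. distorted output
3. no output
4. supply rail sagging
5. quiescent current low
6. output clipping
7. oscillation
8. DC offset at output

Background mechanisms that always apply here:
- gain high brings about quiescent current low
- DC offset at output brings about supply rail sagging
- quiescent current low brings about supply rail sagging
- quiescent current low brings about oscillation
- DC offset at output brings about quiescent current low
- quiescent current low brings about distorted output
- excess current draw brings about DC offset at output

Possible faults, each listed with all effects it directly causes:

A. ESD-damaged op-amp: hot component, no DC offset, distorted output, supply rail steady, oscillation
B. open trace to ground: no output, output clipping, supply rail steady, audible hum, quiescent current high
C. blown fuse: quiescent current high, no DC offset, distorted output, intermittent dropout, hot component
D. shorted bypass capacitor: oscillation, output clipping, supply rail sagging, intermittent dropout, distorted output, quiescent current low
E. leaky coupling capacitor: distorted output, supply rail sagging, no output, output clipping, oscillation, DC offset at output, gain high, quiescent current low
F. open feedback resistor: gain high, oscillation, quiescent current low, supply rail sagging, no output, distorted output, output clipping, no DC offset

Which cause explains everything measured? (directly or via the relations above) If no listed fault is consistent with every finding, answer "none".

For each candidate, compare predicted effects to what was observed:
(A) ESD-damaged op-amp — fails on intermittent dropout, no output, supply rail sagging, quiescent current low, output clipping, DC offset at output (predicts supply rail steady, not supply rail sagging; predicts no DC offset, not DC offset at output)
(B) open trace to ground — fails on intermittent dropout, distorted output, supply rail sagging, quiescent current low, oscillation, DC offset at output (predicts supply rail steady, not supply rail sagging; predicts quiescent current high, not quiescent current low)
(C) blown fuse — fails on no output, supply rail sagging, quiescent current low, output clipping, oscillation, DC offset at output (predicts quiescent current high, not quiescent current low; predicts no DC offset, not DC offset at output)
(D) shorted bypass capacitor — intermittent dropout match; distorted output match; no output miss; supply rail sagging match; quiescent current low match; output clipping match; oscillation match; DC offset at output miss
(E) leaky coupling capacitor — intermittent dropout miss; distorted output match; no output match; supply rail sagging match; quiescent current low match; output clipping match; oscillation match; DC offset at output match
(F) open feedback resistor — intermittent dropout miss; distorted output match; no output match; supply rail sagging match; quiescent current low match; output clipping match; oscillation match; DC offset at output miss
None of the listed candidates fits everything.

none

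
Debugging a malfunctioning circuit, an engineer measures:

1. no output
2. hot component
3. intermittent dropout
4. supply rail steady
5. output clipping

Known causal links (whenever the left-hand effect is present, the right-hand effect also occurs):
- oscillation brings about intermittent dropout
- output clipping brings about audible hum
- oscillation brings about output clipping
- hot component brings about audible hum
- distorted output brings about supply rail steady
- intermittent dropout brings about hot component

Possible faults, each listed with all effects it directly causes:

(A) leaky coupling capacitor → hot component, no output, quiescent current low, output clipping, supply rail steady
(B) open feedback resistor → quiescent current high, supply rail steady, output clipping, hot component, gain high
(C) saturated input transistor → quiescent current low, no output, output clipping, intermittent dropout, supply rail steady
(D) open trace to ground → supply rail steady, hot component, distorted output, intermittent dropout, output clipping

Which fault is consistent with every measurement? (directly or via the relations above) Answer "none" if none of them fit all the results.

Checking each candidate against the observations:
(A) leaky coupling capacitor — no output ✓; hot component ✓; intermittent dropout ✗; supply rail steady ✓; output clipping ✓
(B) open feedback resistor — does not account for no output, intermittent dropout
(C) saturated input transistor — no output ✓; hot component ✓ (through intermittent dropout → hot component); intermittent dropout ✓; supply rail steady ✓; output clipping ✓
(D) open trace to ground — does not account for no output
(C) is the only candidate with no mismatches.

C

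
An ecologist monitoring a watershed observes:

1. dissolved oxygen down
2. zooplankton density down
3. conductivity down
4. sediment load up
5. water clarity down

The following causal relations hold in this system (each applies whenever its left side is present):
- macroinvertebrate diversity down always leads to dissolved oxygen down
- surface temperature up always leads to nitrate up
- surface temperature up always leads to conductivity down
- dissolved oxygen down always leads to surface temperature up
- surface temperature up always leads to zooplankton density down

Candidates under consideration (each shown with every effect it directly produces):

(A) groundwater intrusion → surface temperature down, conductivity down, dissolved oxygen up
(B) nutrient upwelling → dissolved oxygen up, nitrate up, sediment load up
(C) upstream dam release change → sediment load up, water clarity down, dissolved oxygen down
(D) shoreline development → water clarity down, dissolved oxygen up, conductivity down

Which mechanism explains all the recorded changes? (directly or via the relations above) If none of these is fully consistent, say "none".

Per-candidate check:
(A) groundwater intrusion — dissolved oxygen down miss; zooplankton density down miss; conductivity down match; sediment load up miss; water clarity down miss
(B) nutrient upwelling — fails on dissolved oxygen down, zooplankton density down, conductivity down, water clarity down (predicts dissolved oxygen up, not dissolved oxygen down)
(C) upstream dam release change — dissolved oxygen down match; zooplankton density down match (via dissolved oxygen down → surface temperature up → zooplankton density down); conductivity down match (via dissolved oxygen down → surface temperature up → conductivity down); sediment load up match; water clarity down match
(D) shoreline development — dissolved oxygen down miss; zooplankton density down miss; conductivity down match; sediment load up miss; water clarity down match
(C) alone accounts for all the evidence.

C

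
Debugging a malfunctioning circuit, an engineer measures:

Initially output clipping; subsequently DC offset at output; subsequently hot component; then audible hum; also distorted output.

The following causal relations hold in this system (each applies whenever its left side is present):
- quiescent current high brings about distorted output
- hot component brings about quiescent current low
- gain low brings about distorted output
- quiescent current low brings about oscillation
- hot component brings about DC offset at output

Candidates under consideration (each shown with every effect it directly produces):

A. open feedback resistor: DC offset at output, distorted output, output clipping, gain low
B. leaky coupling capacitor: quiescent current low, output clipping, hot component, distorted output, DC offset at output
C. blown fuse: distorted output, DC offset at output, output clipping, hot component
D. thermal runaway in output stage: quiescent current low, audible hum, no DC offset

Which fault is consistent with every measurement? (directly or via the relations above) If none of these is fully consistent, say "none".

none

Per-candidate check:
(A) open feedback resistor — does not account for hot component, audible hum
(B) leaky coupling capacitor — output clipping +; DC offset at output +; hot component +; audible hum -; distorted output +
(C) blown fuse — output clipping +; DC offset at output +; hot component +; audible hum -; distorted output +
(D) thermal runaway in output stage — output clipping -; DC offset at output -; hot component -; audible hum +; distorted output -
Every candidate fails on at least one observation.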